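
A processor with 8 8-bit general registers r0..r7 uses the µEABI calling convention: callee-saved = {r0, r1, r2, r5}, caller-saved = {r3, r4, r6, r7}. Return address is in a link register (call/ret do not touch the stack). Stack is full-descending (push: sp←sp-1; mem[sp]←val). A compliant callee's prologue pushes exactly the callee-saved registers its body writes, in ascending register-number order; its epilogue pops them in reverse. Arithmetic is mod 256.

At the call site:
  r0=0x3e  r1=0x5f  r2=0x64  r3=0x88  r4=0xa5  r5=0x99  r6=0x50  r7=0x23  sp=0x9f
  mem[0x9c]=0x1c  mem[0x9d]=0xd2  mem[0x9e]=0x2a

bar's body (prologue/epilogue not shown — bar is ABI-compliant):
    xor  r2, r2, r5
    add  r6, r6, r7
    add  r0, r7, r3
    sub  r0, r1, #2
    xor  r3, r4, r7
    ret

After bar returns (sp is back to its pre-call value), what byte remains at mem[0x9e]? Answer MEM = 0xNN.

prologue: push r0 -> mem[0x9e]=0x3e, sp=0x9e
prologue: push r2 -> mem[0x9d]=0x64, sp=0x9d
body[0] xor  r2, r2, r5 -> r2=0xfd
body[1] add  r6, r6, r7 -> r6=0x73
body[2] add  r0, r7, r3 -> r0=0xab
body[3] sub  r0, r1, #2 -> r0=0x5d
body[4] xor  r3, r4, r7 -> r3=0x86
epilogue: pop r2=0x64, sp=0x9e
epilogue: pop r0=0x3e, sp=0x9f
prologue pushed ['r0', 'r2'] at ['0x9e', '0x9d']

MEM = 0x3e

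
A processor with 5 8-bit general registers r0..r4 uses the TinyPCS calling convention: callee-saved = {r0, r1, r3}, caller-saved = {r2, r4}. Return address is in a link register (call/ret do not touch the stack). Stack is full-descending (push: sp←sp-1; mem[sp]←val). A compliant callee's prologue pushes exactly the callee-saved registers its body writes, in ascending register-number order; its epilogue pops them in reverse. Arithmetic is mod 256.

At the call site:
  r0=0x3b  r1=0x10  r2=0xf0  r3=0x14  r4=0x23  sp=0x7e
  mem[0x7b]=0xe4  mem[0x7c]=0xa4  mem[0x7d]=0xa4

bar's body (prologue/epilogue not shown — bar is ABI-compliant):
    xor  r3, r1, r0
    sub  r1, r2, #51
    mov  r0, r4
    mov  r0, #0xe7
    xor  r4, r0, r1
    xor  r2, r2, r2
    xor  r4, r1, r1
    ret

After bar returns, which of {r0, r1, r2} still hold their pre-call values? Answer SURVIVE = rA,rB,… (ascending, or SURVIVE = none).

prologue: push r0 → mem[0x7d]=0x3b, sp=0x7d
prologue: push r1 → mem[0x7c]=0x10, sp=0x7c
prologue: push r3 → mem[0x7b]=0x14, sp=0x7b
body[0] xor  r3, r1, r0 → r3=0x2b
body[1] sub  r1, r2, #51 → r1=0xbd
body[2] mov  r0, r4 → r0=0x23
body[3] mov  r0, #0xe7 → r0=0xe7
body[4] xor  r4, r0, r1 → r4=0x5a
body[5] xor  r2, r2, r2 → r2=0x00
body[6] xor  r4, r1, r1 → r4=0x00
epilogue: pop r3=0x14, sp=0x7c
epilogue: pop r1=0x10, sp=0x7d
epilogue: pop r0=0x3b, sp=0x7e
r0: callee-saved, written=True
r1: callee-saved, written=True
r2: caller-saved, written=True

SURVIVE = r0,r1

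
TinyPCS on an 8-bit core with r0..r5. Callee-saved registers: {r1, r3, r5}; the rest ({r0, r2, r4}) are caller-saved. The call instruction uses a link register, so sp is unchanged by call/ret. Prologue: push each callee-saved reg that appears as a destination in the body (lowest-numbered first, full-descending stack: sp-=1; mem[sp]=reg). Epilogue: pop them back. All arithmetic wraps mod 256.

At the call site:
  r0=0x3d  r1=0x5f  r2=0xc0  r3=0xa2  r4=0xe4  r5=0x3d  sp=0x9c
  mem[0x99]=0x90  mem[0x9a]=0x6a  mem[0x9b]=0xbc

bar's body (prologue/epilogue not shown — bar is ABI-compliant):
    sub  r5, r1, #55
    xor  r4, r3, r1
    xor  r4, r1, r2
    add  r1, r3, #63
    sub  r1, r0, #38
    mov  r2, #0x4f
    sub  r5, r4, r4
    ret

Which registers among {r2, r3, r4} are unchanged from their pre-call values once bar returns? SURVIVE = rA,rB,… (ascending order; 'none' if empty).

prologue: push r1 -> mem[0x9b]=0x5f, sp=0x9b
prologue: push r5 -> mem[0x9a]=0x3d, sp=0x9a
body[0] sub  r5, r1, #55 -> r5=0x28
body[1] xor  r4, r3, r1 -> r4=0xfd
body[2] xor  r4, r1, r2 -> r4=0x9f
body[3] add  r1, r3, #63 -> r1=0xe1
body[4] sub  r1, r0, #38 -> r1=0x17
body[5] mov  r2, #0x4f -> r2=0x4f
body[6] sub  r5, r4, r4 -> r5=0x00
epilogue: pop r5=0x3d, sp=0x9b
epilogue: pop r1=0x5f, sp=0x9c
r2: caller-saved, written=True
r3: callee-saved, written=False
r4: caller-saved, written=True

SURVIVE = r3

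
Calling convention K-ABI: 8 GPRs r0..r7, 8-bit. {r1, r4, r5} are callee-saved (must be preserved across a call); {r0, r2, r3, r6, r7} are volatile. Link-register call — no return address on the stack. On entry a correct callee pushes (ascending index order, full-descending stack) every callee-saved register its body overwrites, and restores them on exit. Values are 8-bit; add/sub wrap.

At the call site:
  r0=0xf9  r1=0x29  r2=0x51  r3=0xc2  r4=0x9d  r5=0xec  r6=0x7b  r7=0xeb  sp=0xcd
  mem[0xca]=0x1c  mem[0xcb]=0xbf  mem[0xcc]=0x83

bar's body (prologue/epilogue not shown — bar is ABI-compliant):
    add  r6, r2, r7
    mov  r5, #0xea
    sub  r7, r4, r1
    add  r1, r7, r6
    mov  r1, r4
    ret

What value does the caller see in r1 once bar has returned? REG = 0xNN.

prologue: push r1 -> mem[0xcc]=0x29, sp=0xcc
prologue: push r5 -> mem[0xcb]=0xec, sp=0xcb
body[0] add  r6, r2, r7 -> r6=0x3c
body[1] mov  r5, #0xea -> r5=0xea
body[2] sub  r7, r4, r1 -> r7=0x74
body[3] add  r1, r7, r6 -> r1=0xb0
body[4] mov  r1, r4 -> r1=0x9d
epilogue: pop r5=0xec, sp=0xcc
epilogue: pop r1=0x29, sp=0xcd
r1 is callee-saved -> restored

REG = 0x29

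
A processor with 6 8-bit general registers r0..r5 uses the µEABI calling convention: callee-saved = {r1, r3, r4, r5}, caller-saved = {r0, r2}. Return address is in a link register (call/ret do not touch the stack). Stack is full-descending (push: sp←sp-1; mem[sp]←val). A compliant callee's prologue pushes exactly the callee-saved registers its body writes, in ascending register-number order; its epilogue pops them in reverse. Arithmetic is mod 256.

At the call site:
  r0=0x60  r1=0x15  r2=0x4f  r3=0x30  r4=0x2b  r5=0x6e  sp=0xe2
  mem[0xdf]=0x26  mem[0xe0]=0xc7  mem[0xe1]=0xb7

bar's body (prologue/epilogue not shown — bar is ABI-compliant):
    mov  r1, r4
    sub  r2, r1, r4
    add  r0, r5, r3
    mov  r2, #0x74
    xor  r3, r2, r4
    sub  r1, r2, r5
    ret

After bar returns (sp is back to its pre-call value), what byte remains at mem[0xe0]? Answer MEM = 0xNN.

MEM = 0x30

prologue: push r1 → mem[0xe1]=0x15, sp=0xe1
prologue: push r3 → mem[0xe0]=0x30, sp=0xe0
body[0] mov  r1, r4 → r1=0x2b
body[1] sub  r2, r1, r4 → r2=0x00
body[2] add  r0, r5, r3 → r0=0x9e
body[3] mov  r2, #0x74 → r2=0x74
body[4] xor  r3, r2, r4 → r3=0x5f
body[5] sub  r1, r2, r5 → r1=0x06
epilogue: pop r3=0x30, sp=0xe1
epilogue: pop r1=0x15, sp=0xe2
prologue pushed ['r1', 'r3'] at ['0xe1', '0xe0']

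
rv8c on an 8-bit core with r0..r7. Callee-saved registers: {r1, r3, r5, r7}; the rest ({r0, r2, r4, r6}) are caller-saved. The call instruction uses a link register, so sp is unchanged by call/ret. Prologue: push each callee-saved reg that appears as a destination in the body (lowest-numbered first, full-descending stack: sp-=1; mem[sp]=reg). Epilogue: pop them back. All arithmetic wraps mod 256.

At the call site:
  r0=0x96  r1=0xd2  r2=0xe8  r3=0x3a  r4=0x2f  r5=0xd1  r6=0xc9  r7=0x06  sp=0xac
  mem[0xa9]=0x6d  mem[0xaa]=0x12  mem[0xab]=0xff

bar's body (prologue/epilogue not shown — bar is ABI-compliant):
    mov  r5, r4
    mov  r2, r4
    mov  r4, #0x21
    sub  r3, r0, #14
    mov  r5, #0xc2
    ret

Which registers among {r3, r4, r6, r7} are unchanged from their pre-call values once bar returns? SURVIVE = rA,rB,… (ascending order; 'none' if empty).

SURVIVE = r3,r6,r7

prologue: push r3 → mem[0xab]=0x3a, sp=0xab
prologue: push r5 → mem[0xaa]=0xd1, sp=0xaa
body[0] mov  r5, r4 → r5=0x2f
body[1] mov  r2, r4 → r2=0x2f
body[2] mov  r4, #0x21 → r4=0x21
body[3] sub  r3, r0, #14 → r3=0x88
body[4] mov  r5, #0xc2 → r5=0xc2
epilogue: pop r5=0xd1, sp=0xab
epilogue: pop r3=0x3a, sp=0xac
r3: callee-saved, written=True
r4: caller-saved, written=True
r6: caller-saved, written=False
r7: callee-saved, written=False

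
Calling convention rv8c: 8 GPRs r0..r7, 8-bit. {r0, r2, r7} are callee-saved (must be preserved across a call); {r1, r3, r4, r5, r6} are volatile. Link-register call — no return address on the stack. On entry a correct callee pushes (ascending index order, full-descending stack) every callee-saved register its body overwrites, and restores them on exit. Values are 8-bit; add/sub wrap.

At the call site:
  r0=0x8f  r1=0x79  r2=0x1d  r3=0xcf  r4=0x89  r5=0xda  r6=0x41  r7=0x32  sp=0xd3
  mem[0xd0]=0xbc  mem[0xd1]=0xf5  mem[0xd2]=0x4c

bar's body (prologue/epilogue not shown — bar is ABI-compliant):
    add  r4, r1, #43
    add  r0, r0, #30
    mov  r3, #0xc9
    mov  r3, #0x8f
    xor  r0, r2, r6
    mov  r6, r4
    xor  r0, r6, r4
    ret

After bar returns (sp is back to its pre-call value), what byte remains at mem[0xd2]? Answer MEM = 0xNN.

prologue: push r0 → mem[0xd2]=0x8f, sp=0xd2
body[0] add  r4, r1, #43 → r4=0xa4
body[1] add  r0, r0, #30 → r0=0xad
body[2] mov  r3, #0xc9 → r3=0xc9
body[3] mov  r3, #0x8f → r3=0x8f
body[4] xor  r0, r2, r6 → r0=0x5c
body[5] mov  r6, r4 → r6=0xa4
body[6] xor  r0, r6, r4 → r0=0x00
epilogue: pop r0=0x8f, sp=0xd3
prologue pushed ['r0'] at ['0xd2']

MEM = 0x8f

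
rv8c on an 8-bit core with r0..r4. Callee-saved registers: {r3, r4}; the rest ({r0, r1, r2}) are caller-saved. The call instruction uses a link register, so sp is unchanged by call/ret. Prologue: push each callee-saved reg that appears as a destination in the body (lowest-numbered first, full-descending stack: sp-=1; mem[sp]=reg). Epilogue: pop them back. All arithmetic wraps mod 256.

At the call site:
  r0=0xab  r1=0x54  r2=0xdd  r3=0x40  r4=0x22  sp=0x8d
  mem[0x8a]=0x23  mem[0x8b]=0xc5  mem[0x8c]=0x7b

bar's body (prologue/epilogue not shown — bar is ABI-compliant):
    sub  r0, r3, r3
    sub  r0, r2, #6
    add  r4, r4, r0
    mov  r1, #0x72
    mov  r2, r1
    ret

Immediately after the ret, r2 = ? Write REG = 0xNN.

REG = 0x72

prologue: push r4 -> mem[0x8c]=0x22, sp=0x8c
body[0] sub  r0, r3, r3 -> r0=0x00
body[1] sub  r0, r2, #6 -> r0=0xd7
body[2] add  r4, r4, r0 -> r4=0xf9
body[3] mov  r1, #0x72 -> r1=0x72
body[4] mov  r2, r1 -> r2=0x72
epilogue: pop r4=0x22, sp=0x8d
r2 is caller-saved -> body value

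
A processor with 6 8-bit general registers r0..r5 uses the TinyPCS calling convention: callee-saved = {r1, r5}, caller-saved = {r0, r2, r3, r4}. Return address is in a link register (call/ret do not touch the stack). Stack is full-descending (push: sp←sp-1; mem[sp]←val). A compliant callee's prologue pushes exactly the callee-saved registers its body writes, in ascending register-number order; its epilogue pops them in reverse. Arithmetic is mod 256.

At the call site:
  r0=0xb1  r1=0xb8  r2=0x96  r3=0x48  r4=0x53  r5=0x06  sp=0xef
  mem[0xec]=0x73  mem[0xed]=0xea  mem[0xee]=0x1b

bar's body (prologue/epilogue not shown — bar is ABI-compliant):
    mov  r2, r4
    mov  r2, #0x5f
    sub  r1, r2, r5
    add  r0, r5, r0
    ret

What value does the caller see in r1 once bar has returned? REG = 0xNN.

prologue: push r1 -> mem[0xee]=0xb8, sp=0xee
body[0] mov  r2, r4 -> r2=0x53
body[1] mov  r2, #0x5f -> r2=0x5f
body[2] sub  r1, r2, r5 -> r1=0x59
body[3] add  r0, r5, r0 -> r0=0xb7
epilogue: pop r1=0xb8, sp=0xef
r1 is callee-saved -> restored

REG = 0xb8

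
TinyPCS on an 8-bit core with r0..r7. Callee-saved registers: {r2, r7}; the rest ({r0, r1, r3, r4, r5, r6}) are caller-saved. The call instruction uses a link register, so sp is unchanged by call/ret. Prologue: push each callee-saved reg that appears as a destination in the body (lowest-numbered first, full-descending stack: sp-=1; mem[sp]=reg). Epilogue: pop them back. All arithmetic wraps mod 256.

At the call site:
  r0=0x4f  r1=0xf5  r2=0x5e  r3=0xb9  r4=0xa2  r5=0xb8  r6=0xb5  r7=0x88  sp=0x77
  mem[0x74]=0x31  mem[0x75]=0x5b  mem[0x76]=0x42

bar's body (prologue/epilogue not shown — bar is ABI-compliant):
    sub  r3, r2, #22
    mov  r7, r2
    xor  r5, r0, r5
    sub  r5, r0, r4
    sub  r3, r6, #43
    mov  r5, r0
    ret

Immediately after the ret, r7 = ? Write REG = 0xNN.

prologue: push r7 -> mem[0x76]=0x88, sp=0x76
body[0] sub  r3, r2, #22 -> r3=0x48
body[1] mov  r7, r2 -> r7=0x5e
body[2] xor  r5, r0, r5 -> r5=0xf7
body[3] sub  r5, r0, r4 -> r5=0xad
body[4] sub  r3, r6, #43 -> r3=0x8a
body[5] mov  r5, r0 -> r5=0x4f
epilogue: pop r7=0x88, sp=0x77
r7 is callee-saved -> restored

REG = 0x88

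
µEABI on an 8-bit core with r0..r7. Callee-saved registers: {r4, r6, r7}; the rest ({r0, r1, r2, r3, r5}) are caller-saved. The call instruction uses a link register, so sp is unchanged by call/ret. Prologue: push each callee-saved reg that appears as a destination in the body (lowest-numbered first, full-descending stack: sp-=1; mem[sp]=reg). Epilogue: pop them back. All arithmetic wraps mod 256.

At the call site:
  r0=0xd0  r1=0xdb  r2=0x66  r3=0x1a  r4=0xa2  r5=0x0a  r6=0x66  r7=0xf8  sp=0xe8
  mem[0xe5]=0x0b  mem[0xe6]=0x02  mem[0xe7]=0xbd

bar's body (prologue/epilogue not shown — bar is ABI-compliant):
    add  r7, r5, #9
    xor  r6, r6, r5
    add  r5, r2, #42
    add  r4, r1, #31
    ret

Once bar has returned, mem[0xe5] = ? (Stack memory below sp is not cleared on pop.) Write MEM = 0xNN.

MEM = 0xf8

prologue: push r4 -> mem[0xe7]=0xa2, sp=0xe7
prologue: push r6 -> mem[0xe6]=0x66, sp=0xe6
prologue: push r7 -> mem[0xe5]=0xf8, sp=0xe5
body[0] add  r7, r5, #9 -> r7=0x13
body[1] xor  r6, r6, r5 -> r6=0x6c
body[2] add  r5, r2, #42 -> r5=0x90
body[3] add  r4, r1, #31 -> r4=0xfa
epilogue: pop r7=0xf8, sp=0xe6
epilogue: pop r6=0x66, sp=0xe7
epilogue: pop r4=0xa2, sp=0xe8
prologue pushed ['r4', 'r6', 'r7'] at ['0xe7', '0xe6', '0xe5']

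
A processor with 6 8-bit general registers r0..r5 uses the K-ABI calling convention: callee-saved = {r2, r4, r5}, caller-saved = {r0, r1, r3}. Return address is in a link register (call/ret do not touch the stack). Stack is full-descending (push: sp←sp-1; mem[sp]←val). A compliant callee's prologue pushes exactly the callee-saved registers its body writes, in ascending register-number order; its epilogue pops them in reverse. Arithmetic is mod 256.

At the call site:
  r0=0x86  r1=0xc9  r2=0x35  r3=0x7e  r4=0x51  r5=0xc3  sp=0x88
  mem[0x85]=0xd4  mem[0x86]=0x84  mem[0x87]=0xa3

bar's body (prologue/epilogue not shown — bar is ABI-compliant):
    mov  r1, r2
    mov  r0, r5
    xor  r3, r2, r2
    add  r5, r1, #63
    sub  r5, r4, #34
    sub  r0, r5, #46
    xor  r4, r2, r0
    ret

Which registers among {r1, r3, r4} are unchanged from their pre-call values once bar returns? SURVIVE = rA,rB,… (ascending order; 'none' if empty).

SURVIVE = r4

prologue: push r4 -> mem[0x87]=0x51, sp=0x87
prologue: push r5 -> mem[0x86]=0xc3, sp=0x86
body[0] mov  r1, r2 -> r1=0x35
body[1] mov  r0, r5 -> r0=0xc3
body[2] xor  r3, r2, r2 -> r3=0x00
body[3] add  r5, r1, #63 -> r5=0x74
body[4] sub  r5, r4, #34 -> r5=0x2f
body[5] sub  r0, r5, #46 -> r0=0x01
body[6] xor  r4, r2, r0 -> r4=0x34
epilogue: pop r5=0xc3, sp=0x87
epilogue: pop r4=0x51, sp=0x88
r1: caller-saved, written=True
r3: caller-saved, written=True
r4: callee-saved, written=True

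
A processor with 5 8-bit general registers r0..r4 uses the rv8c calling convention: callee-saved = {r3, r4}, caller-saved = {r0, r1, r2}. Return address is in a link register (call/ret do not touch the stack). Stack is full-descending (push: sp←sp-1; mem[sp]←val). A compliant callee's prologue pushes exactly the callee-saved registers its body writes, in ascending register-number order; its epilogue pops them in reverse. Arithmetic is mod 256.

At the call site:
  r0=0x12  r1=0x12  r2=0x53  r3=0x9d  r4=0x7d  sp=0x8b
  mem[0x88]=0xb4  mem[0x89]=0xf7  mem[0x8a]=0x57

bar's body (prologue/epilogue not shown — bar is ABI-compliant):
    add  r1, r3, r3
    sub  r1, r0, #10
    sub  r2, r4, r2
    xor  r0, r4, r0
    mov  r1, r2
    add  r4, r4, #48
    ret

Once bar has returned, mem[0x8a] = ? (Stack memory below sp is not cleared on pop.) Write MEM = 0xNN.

prologue: push r4 → mem[0x8a]=0x7d, sp=0x8a
body[0] add  r1, r3, r3 → r1=0x3a
body[1] sub  r1, r0, #10 → r1=0x08
body[2] sub  r2, r4, r2 → r2=0x2a
body[3] xor  r0, r4, r0 → r0=0x6f
body[4] mov  r1, r2 → r1=0x2a
body[5] add  r4, r4, #48 → r4=0xad
epilogue: pop r4=0x7d, sp=0x8b
prologue pushed ['r4'] at ['0x8a']

MEM = 0x7d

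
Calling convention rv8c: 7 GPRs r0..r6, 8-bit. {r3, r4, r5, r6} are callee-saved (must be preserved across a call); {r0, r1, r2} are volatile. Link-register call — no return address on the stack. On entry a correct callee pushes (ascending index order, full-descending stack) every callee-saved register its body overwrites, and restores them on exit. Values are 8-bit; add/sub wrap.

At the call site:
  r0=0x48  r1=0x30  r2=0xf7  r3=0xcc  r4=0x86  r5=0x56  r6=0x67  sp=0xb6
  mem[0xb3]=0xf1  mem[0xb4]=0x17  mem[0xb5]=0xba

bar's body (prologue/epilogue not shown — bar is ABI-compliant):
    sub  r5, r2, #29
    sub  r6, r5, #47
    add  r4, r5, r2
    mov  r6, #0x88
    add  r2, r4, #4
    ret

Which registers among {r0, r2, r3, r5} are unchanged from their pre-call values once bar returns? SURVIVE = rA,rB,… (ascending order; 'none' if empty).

SURVIVE = r0,r3,r5

prologue: push r4 -> mem[0xb5]=0x86, sp=0xb5
prologue: push r5 -> mem[0xb4]=0x56, sp=0xb4
prologue: push r6 -> mem[0xb3]=0x67, sp=0xb3
body[0] sub  r5, r2, #29 -> r5=0xda
body[1] sub  r6, r5, #47 -> r6=0xab
body[2] add  r4, r5, r2 -> r4=0xd1
body[3] mov  r6, #0x88 -> r6=0x88
body[4] add  r2, r4, #4 -> r2=0xd5
epilogue: pop r6=0x67, sp=0xb4
epilogue: pop r5=0x56, sp=0xb5
epilogue: pop r4=0x86, sp=0xb6
r0: caller-saved, written=False
r2: caller-saved, written=True
r3: callee-saved, written=False
r5: callee-saved, written=True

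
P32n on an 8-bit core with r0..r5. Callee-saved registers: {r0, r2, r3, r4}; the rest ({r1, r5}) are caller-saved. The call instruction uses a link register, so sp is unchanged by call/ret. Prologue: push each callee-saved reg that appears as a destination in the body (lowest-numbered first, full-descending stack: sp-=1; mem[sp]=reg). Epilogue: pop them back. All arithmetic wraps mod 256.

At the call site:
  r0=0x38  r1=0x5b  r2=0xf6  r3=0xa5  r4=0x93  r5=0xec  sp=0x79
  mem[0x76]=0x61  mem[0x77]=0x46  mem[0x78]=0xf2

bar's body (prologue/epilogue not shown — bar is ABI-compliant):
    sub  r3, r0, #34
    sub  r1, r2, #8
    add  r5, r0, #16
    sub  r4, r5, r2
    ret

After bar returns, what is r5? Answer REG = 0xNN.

REG = 0x48

prologue: push r3 -> mem[0x78]=0xa5, sp=0x78
prologue: push r4 -> mem[0x77]=0x93, sp=0x77
body[0] sub  r3, r0, #34 -> r3=0x16
body[1] sub  r1, r2, #8 -> r1=0xee
body[2] add  r5, r0, #16 -> r5=0x48
body[3] sub  r4, r5, r2 -> r4=0x52
epilogue: pop r4=0x93, sp=0x78
epilogue: pop r3=0xa5, sp=0x79
r5 is caller-saved -> body value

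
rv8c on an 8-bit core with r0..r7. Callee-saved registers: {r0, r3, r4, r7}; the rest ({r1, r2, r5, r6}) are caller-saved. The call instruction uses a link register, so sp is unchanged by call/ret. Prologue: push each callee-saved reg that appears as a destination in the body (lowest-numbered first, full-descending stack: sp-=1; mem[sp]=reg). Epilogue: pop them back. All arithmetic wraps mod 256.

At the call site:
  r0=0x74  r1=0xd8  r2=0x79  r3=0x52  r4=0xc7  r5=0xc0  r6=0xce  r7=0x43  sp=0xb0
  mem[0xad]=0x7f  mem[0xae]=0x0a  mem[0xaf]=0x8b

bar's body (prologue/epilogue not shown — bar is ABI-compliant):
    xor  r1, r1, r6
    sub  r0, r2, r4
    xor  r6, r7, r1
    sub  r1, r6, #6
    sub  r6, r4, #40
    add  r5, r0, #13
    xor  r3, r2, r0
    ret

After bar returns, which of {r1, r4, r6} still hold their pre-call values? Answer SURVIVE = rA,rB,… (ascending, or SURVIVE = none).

prologue: push r0 -> mem[0xaf]=0x74, sp=0xaf
prologue: push r3 -> mem[0xae]=0x52, sp=0xae
body[0] xor  r1, r1, r6 -> r1=0x16
body[1] sub  r0, r2, r4 -> r0=0xb2
body[2] xor  r6, r7, r1 -> r6=0x55
body[3] sub  r1, r6, #6 -> r1=0x4f
body[4] sub  r6, r4, #40 -> r6=0x9f
body[5] add  r5, r0, #13 -> r5=0xbf
body[6] xor  r3, r2, r0 -> r3=0xcb
epilogue: pop r3=0x52, sp=0xaf
epilogue: pop r0=0x74, sp=0xb0
r1: caller-saved, written=True
r4: callee-saved, written=False
r6: caller-saved, written=True

SURVIVE = r4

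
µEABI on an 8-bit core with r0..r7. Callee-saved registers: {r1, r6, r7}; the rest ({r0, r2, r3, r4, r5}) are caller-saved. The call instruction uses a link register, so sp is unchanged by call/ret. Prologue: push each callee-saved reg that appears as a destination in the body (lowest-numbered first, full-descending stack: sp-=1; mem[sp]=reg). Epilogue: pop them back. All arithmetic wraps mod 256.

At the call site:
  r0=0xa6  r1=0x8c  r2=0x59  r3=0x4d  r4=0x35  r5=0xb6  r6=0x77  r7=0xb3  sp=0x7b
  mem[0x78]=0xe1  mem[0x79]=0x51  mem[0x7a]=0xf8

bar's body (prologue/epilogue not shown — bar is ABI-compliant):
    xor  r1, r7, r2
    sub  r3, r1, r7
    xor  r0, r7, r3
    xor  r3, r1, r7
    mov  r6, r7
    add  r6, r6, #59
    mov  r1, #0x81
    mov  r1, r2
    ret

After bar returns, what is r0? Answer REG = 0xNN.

prologue: push r1 -> mem[0x7a]=0x8c, sp=0x7a
prologue: push r6 -> mem[0x79]=0x77, sp=0x79
body[0] xor  r1, r7, r2 -> r1=0xea
body[1] sub  r3, r1, r7 -> r3=0x37
body[2] xor  r0, r7, r3 -> r0=0x84
body[3] xor  r3, r1, r7 -> r3=0x59
body[4] mov  r6, r7 -> r6=0xb3
body[5] add  r6, r6, #59 -> r6=0xee
body[6] mov  r1, #0x81 -> r1=0x81
body[7] mov  r1, r2 -> r1=0x59
epilogue: pop r6=0x77, sp=0x7a
epilogue: pop r1=0x8c, sp=0x7b
r0 is caller-saved -> body value

REG = 0x84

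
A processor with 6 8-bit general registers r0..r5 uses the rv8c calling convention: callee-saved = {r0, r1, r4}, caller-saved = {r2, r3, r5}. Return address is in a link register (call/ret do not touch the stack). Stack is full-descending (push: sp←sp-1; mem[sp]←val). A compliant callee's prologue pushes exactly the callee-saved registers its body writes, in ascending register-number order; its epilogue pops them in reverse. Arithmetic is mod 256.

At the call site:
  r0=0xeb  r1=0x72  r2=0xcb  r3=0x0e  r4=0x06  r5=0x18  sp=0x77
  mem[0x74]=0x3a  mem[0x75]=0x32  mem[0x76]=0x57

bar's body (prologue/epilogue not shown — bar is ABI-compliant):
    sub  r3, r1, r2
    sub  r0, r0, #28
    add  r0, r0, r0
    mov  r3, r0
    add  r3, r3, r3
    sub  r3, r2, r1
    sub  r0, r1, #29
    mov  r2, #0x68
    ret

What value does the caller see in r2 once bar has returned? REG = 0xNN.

prologue: push r0 → mem[0x76]=0xeb, sp=0x76
body[0] sub  r3, r1, r2 → r3=0xa7
body[1] sub  r0, r0, #28 → r0=0xcf
body[2] add  r0, r0, r0 → r0=0x9e
body[3] mov  r3, r0 → r3=0x9e
body[4] add  r3, r3, r3 → r3=0x3c
body[5] sub  r3, r2, r1 → r3=0x59
body[6] sub  r0, r1, #29 → r0=0x55
body[7] mov  r2, #0x68 → r2=0x68
epilogue: pop r0=0xeb, sp=0x77
r2 is caller-saved → body value

REG = 0x68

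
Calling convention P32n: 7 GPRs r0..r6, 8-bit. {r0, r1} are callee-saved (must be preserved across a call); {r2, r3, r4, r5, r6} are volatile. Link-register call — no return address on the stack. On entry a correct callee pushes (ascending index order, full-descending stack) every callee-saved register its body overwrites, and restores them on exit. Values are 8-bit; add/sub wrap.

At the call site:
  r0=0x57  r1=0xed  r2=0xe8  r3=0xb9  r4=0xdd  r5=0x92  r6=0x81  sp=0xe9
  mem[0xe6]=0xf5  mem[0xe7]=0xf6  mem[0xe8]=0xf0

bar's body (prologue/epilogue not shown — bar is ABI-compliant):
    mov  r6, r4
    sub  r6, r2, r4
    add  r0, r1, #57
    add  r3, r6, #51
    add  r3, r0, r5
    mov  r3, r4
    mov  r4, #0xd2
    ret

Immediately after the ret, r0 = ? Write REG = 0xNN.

REG = 0x57

prologue: push r0 -> mem[0xe8]=0x57, sp=0xe8
body[0] mov  r6, r4 -> r6=0xdd
body[1] sub  r6, r2, r4 -> r6=0x0b
body[2] add  r0, r1, #57 -> r0=0x26
body[3] add  r3, r6, #51 -> r3=0x3e
body[4] add  r3, r0, r5 -> r3=0xb8
body[5] mov  r3, r4 -> r3=0xdd
body[6] mov  r4, #0xd2 -> r4=0xd2
epilogue: pop r0=0x57, sp=0xe9
r0 is callee-saved -> restored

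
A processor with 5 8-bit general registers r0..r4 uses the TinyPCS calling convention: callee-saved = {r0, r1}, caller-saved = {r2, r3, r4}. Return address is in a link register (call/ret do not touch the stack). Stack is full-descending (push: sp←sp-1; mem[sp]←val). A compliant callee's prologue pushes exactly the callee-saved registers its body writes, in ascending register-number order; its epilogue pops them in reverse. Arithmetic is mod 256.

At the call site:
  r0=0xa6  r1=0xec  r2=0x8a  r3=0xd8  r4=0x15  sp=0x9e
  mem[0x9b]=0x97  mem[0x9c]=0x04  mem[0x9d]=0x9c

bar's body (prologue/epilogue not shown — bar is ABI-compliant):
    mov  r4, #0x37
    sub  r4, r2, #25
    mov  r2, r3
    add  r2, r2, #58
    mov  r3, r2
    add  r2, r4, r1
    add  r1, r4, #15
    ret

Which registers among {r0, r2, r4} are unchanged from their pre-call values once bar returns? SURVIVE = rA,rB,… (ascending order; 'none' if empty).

SURVIVE = r0

prologue: push r1 -> mem[0x9d]=0xec, sp=0x9d
body[0] mov  r4, #0x37 -> r4=0x37
body[1] sub  r4, r2, #25 -> r4=0x71
body[2] mov  r2, r3 -> r2=0xd8
body[3] add  r2, r2, #58 -> r2=0x12
body[4] mov  r3, r2 -> r3=0x12
body[5] add  r2, r4, r1 -> r2=0x5d
body[6] add  r1, r4, #15 -> r1=0x80
epilogue: pop r1=0xec, sp=0x9e
r0: callee-saved, written=False
r2: caller-saved, written=True
r4: caller-saved, written=True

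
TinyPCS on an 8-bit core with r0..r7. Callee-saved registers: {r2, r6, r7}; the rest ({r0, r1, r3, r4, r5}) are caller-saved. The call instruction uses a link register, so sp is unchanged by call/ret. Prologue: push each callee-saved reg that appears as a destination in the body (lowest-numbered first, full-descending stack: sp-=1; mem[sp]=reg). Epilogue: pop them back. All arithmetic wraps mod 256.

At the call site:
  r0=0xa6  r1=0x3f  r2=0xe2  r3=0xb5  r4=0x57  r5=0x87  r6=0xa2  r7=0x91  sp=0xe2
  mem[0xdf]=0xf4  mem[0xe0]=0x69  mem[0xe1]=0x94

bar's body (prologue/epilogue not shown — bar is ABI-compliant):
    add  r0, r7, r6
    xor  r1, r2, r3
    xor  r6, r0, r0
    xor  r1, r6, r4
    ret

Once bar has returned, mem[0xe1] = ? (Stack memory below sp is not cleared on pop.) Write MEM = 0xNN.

prologue: push r6 -> mem[0xe1]=0xa2, sp=0xe1
body[0] add  r0, r7, r6 -> r0=0x33
body[1] xor  r1, r2, r3 -> r1=0x57
body[2] xor  r6, r0, r0 -> r6=0x00
body[3] xor  r1, r6, r4 -> r1=0x57
epilogue: pop r6=0xa2, sp=0xe2
prologue pushed ['r6'] at ['0xe1']

MEM = 0xa2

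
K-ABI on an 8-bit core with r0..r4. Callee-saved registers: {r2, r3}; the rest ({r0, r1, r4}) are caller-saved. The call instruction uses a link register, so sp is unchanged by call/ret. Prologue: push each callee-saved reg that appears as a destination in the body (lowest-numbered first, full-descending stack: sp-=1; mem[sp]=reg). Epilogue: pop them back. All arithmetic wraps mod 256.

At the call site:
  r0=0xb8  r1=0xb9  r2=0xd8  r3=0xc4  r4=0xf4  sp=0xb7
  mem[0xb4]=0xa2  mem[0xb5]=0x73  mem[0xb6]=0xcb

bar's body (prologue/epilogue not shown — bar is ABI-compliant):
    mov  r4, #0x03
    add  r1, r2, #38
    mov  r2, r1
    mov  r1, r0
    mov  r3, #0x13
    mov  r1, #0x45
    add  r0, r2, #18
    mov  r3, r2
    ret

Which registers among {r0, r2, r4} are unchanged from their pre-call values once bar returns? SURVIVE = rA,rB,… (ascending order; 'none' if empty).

SURVIVE = r2

prologue: push r2 → mem[0xb6]=0xd8, sp=0xb6
prologue: push r3 → mem[0xb5]=0xc4, sp=0xb5
body[0] mov  r4, #0x03 → r4=0x03
body[1] add  r1, r2, #38 → r1=0xfe
body[2] mov  r2, r1 → r2=0xfe
body[3] mov  r1, r0 → r1=0xb8
body[4] mov  r3, #0x13 → r3=0x13
body[5] mov  r1, #0x45 → r1=0x45
body[6] add  r0, r2, #18 → r0=0x10
body[7] mov  r3, r2 → r3=0xfe
epilogue: pop r3=0xc4, sp=0xb6
epilogue: pop r2=0xd8, sp=0xb7
r0: caller-saved, written=True
r2: callee-saved, written=True
r4: caller-saved, written=True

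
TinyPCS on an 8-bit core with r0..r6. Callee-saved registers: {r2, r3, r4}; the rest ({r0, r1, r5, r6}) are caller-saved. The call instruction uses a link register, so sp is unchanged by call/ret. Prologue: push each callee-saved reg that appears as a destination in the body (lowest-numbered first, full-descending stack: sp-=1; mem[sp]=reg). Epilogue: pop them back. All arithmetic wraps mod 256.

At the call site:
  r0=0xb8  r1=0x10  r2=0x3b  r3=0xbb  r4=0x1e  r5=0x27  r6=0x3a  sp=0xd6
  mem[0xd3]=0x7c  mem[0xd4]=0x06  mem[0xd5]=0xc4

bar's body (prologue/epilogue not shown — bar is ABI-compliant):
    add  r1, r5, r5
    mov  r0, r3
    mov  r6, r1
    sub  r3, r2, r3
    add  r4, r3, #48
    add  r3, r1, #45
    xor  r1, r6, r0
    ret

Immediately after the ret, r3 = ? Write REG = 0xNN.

REG = 0xbb

prologue: push r3 → mem[0xd5]=0xbb, sp=0xd5
prologue: push r4 → mem[0xd4]=0x1e, sp=0xd4
body[0] add  r1, r5, r5 → r1=0x4e
body[1] mov  r0, r3 → r0=0xbb
body[2] mov  r6, r1 → r6=0x4e
body[3] sub  r3, r2, r3 → r3=0x80
body[4] add  r4, r3, #48 → r4=0xb0
body[5] add  r3, r1, #45 → r3=0x7b
body[6] xor  r1, r6, r0 → r1=0xf5
epilogue: pop r4=0x1e, sp=0xd5
epilogue: pop r3=0xbb, sp=0xd6
r3 is callee-saved → restored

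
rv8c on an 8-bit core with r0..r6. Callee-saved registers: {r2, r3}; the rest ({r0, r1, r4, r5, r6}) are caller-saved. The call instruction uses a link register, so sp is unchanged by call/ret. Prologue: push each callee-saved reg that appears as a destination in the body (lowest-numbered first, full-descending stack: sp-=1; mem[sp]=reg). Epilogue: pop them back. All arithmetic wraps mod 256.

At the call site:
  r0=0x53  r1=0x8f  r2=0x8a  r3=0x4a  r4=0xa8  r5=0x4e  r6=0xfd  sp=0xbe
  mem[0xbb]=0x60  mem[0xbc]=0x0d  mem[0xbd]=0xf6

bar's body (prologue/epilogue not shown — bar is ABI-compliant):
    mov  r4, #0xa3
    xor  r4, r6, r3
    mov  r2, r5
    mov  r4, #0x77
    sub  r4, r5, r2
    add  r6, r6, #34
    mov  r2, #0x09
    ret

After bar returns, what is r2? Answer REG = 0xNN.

REG = 0x8a

prologue: push r2 → mem[0xbd]=0x8a, sp=0xbd
body[0] mov  r4, #0xa3 → r4=0xa3
body[1] xor  r4, r6, r3 → r4=0xb7
body[2] mov  r2, r5 → r2=0x4e
body[3] mov  r4, #0x77 → r4=0x77
body[4] sub  r4, r5, r2 → r4=0x00
body[5] add  r6, r6, #34 → r6=0x1f
body[6] mov  r2, #0x09 → r2=0x09
epilogue: pop r2=0x8a, sp=0xbe
r2 is callee-saved → restored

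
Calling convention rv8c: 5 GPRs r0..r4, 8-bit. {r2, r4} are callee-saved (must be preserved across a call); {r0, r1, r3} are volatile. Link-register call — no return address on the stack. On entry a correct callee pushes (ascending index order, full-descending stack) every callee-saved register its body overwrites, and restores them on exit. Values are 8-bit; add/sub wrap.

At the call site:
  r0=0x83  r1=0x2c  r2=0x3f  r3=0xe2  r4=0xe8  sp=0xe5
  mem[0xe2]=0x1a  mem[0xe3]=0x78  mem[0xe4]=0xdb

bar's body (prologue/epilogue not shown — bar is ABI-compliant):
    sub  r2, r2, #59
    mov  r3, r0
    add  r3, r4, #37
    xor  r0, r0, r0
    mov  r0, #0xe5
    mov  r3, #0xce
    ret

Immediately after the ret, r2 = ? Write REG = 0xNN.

REG = 0x3f

prologue: push r2 → mem[0xe4]=0x3f, sp=0xe4
body[0] sub  r2, r2, #59 → r2=0x04
body[1] mov  r3, r0 → r3=0x83
body[2] add  r3, r4, #37 → r3=0x0d
body[3] xor  r0, r0, r0 → r0=0x00
body[4] mov  r0, #0xe5 → r0=0xe5
body[5] mov  r3, #0xce → r3=0xce
epilogue: pop r2=0x3f, sp=0xe5
r2 is callee-saved → restored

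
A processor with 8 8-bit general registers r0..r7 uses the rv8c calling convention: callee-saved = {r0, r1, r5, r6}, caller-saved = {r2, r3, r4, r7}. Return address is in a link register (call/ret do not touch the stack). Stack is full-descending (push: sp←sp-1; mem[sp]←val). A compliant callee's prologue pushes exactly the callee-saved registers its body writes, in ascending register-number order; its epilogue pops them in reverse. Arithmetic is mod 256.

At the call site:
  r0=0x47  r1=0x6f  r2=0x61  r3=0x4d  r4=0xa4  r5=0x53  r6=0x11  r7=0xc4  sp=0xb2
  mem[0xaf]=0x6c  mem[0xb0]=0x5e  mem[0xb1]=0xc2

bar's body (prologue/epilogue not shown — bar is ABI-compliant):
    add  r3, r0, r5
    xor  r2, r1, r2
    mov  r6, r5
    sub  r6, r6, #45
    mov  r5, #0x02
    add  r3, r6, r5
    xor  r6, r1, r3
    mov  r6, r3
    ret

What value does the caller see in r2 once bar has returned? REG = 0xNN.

REG = 0x0e

prologue: push r5 → mem[0xb1]=0x53, sp=0xb1
prologue: push r6 → mem[0xb0]=0x11, sp=0xb0
body[0] add  r3, r0, r5 → r3=0x9a
body[1] xor  r2, r1, r2 → r2=0x0e
body[2] mov  r6, r5 → r6=0x53
body[3] sub  r6, r6, #45 → r6=0x26
body[4] mov  r5, #0x02 → r5=0x02
body[5] add  r3, r6, r5 → r3=0x28
body[6] xor  r6, r1, r3 → r6=0x47
body[7] mov  r6, r3 → r6=0x28
epilogue: pop r6=0x11, sp=0xb1
epilogue: pop r5=0x53, sp=0xb2
r2 is caller-saved → body value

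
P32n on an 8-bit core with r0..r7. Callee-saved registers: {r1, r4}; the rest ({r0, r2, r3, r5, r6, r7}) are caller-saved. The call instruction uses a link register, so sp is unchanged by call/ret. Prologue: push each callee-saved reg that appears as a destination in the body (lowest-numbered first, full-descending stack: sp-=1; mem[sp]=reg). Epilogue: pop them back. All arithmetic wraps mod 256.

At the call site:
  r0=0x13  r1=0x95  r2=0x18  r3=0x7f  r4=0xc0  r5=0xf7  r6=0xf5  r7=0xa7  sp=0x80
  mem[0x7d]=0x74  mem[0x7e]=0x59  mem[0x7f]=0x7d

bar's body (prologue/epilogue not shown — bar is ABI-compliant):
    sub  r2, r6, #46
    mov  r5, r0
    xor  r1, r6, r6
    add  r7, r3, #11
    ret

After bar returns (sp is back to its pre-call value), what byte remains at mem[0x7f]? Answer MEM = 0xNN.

prologue: push r1 -> mem[0x7f]=0x95, sp=0x7f
body[0] sub  r2, r6, #46 -> r2=0xc7
body[1] mov  r5, r0 -> r5=0x13
body[2] xor  r1, r6, r6 -> r1=0x00
body[3] add  r7, r3, #11 -> r7=0x8a
epilogue: pop r1=0x95, sp=0x80
prologue pushed ['r1'] at ['0x7f']

MEM = 0x95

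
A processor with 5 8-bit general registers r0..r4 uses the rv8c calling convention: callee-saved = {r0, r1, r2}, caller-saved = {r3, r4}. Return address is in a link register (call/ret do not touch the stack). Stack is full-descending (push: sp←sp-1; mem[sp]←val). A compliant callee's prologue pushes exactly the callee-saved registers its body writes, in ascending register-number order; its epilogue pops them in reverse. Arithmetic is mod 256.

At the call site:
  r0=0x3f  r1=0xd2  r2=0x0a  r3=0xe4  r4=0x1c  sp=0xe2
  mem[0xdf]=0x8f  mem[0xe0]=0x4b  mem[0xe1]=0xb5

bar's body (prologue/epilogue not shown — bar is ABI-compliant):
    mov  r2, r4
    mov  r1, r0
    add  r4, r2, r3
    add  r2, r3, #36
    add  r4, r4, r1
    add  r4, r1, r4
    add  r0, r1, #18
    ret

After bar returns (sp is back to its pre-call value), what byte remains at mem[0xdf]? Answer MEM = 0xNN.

MEM = 0x0a

prologue: push r0 -> mem[0xe1]=0x3f, sp=0xe1
prologue: push r1 -> mem[0xe0]=0xd2, sp=0xe0
prologue: push r2 -> mem[0xdf]=0x0a, sp=0xdf
body[0] mov  r2, r4 -> r2=0x1c
body[1] mov  r1, r0 -> r1=0x3f
body[2] add  r4, r2, r3 -> r4=0x00
body[3] add  r2, r3, #36 -> r2=0x08
body[4] add  r4, r4, r1 -> r4=0x3f
body[5] add  r4, r1, r4 -> r4=0x7e
body[6] add  r0, r1, #18 -> r0=0x51
epilogue: pop r2=0x0a, sp=0xe0
epilogue: pop r1=0xd2, sp=0xe1
epilogue: pop r0=0x3f, sp=0xe2
prologue pushed ['r0', 'r1', 'r2'] at ['0xe1', '0xe0', '0xdf']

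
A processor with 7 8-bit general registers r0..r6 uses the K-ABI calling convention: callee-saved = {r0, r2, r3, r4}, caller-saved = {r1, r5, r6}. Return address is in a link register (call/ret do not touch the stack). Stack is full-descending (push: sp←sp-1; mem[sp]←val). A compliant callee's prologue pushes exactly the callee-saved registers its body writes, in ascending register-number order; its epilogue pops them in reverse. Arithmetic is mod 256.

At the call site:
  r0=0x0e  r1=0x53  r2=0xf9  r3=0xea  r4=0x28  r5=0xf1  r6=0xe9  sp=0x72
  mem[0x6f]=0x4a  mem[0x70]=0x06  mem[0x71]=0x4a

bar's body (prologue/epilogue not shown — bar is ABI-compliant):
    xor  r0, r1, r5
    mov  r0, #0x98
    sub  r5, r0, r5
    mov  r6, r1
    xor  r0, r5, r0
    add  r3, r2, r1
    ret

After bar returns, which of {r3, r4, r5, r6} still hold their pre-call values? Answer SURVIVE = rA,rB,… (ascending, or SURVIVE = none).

prologue: push r0 -> mem[0x71]=0x0e, sp=0x71
prologue: push r3 -> mem[0x70]=0xea, sp=0x70
body[0] xor  r0, r1, r5 -> r0=0xa2
body[1] mov  r0, #0x98 -> r0=0x98
body[2] sub  r5, r0, r5 -> r5=0xa7
body[3] mov  r6, r1 -> r6=0x53
body[4] xor  r0, r5, r0 -> r0=0x3f
body[5] add  r3, r2, r1 -> r3=0x4c
epilogue: pop r3=0xea, sp=0x71
epilogue: pop r0=0x0e, sp=0x72
r3: callee-saved, written=True
r4: callee-saved, written=False
r5: caller-saved, written=True
r6: caller-saved, written=True

SURVIVE = r3,r4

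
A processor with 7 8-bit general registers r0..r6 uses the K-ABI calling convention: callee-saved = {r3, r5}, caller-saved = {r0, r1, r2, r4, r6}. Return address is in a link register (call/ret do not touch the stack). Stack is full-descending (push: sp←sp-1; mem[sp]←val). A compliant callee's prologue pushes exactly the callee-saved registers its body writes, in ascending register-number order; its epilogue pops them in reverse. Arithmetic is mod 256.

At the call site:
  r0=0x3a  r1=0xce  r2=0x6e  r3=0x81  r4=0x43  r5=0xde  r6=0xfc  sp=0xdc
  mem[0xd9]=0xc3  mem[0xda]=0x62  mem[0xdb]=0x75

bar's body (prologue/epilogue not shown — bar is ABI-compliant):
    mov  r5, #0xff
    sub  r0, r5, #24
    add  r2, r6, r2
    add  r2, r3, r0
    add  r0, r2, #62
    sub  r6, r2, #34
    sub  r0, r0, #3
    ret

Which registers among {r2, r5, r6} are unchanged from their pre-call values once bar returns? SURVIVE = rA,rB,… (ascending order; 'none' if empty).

SURVIVE = r5

prologue: push r5 → mem[0xdb]=0xde, sp=0xdb
body[0] mov  r5, #0xff → r5=0xff
body[1] sub  r0, r5, #24 → r0=0xe7
body[2] add  r2, r6, r2 → r2=0x6a
body[3] add  r2, r3, r0 → r2=0x68
body[4] add  r0, r2, #62 → r0=0xa6
body[5] sub  r6, r2, #34 → r6=0x46
body[6] sub  r0, r0, #3 → r0=0xa3
epilogue: pop r5=0xde, sp=0xdc
r2: caller-saved, written=True
r5: callee-saved, written=True
r6: caller-saved, written=True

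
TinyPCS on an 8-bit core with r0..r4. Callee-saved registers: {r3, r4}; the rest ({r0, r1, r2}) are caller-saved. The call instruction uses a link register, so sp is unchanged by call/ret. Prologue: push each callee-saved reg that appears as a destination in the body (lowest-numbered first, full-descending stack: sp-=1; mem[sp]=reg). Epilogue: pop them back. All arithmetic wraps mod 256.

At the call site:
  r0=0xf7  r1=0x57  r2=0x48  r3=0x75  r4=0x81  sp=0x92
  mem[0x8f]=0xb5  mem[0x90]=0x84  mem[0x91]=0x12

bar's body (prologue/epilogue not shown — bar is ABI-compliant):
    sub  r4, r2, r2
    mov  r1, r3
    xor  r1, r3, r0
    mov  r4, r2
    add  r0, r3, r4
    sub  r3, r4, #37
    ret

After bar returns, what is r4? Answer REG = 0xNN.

prologue: push r3 -> mem[0x91]=0x75, sp=0x91
prologue: push r4 -> mem[0x90]=0x81, sp=0x90
body[0] sub  r4, r2, r2 -> r4=0x00
body[1] mov  r1, r3 -> r1=0x75
body[2] xor  r1, r3, r0 -> r1=0x82
body[3] mov  r4, r2 -> r4=0x48
body[4] add  r0, r3, r4 -> r0=0xbd
body[5] sub  r3, r4, #37 -> r3=0x23
epilogue: pop r4=0x81, sp=0x91
epilogue: pop r3=0x75, sp=0x92
r4 is callee-saved -> restored

REG = 0x81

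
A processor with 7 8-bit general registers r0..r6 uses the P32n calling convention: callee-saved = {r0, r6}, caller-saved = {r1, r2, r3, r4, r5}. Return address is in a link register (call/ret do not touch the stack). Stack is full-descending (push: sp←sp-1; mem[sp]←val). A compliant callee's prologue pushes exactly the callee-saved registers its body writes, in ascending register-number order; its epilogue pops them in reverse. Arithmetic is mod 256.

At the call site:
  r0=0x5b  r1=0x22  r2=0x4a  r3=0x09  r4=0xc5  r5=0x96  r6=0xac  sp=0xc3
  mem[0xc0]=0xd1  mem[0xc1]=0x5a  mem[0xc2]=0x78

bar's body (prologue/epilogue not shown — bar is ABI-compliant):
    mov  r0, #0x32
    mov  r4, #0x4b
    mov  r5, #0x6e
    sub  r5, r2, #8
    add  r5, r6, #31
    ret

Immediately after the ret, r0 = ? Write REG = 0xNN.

prologue: push r0 -> mem[0xc2]=0x5b, sp=0xc2
body[0] mov  r0, #0x32 -> r0=0x32
body[1] mov  r4, #0x4b -> r4=0x4b
body[2] mov  r5, #0x6e -> r5=0x6e
body[3] sub  r5, r2, #8 -> r5=0x42
body[4] add  r5, r6, #31 -> r5=0xcb
epilogue: pop r0=0x5b, sp=0xc3
r0 is callee-saved -> restored

REG = 0x5b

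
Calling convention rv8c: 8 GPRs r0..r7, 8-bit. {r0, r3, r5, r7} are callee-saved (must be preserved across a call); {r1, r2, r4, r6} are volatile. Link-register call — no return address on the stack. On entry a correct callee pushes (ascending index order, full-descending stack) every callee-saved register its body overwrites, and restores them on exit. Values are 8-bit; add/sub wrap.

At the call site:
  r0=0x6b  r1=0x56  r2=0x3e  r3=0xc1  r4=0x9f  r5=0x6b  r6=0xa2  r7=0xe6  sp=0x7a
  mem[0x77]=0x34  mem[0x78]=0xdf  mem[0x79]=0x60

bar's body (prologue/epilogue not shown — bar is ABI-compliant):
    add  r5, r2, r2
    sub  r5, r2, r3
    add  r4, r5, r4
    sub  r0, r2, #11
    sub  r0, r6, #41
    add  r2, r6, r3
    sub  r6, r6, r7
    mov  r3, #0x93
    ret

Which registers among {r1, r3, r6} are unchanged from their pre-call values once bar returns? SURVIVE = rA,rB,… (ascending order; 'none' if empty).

prologue: push r0 -> mem[0x79]=0x6b, sp=0x79
prologue: push r3 -> mem[0x78]=0xc1, sp=0x78
prologue: push r5 -> mem[0x77]=0x6b, sp=0x77
body[0] add  r5, r2, r2 -> r5=0x7c
body[1] sub  r5, r2, r3 -> r5=0x7d
body[2] add  r4, r5, r4 -> r4=0x1c
body[3] sub  r0, r2, #11 -> r0=0x33
body[4] sub  r0, r6, #41 -> r0=0x79
body[5] add  r2, r6, r3 -> r2=0x63
body[6] sub  r6, r6, r7 -> r6=0xbc
body[7] mov  r3, #0x93 -> r3=0x93
epilogue: pop r5=0x6b, sp=0x78
epilogue: pop r3=0xc1, sp=0x79
epilogue: pop r0=0x6b, sp=0x7a
r1: caller-saved, written=False
r3: callee-saved, written=True
r6: caller-saved, written=True

SURVIVE = r1,r3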